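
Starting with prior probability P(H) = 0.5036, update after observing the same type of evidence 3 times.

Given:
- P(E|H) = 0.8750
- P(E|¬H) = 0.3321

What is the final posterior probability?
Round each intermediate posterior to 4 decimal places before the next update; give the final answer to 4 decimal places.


Sequential Bayesian updating:

Initial prior: P(H) = 0.5036

Update 1:
  P(E) = 0.8750 × 0.5036 + 0.3321 × 0.4964 = 0.44065000 + 0.16485444 = 0.60550444
  P(H|E) = 0.44065000 / 0.60550444 = 0.7277

Update 2:
  P(E) = 0.8750 × 0.7277 + 0.3321 × 0.2723 = 0.63673750 + 0.09043083 = 0.72716833
  P(H|E) = 0.63673750 / 0.72716833 = 0.8756

Update 3:
  P(E) = 0.8750 × 0.8756 + 0.3321 × 0.1244 = 0.76615000 + 0.04131324 = 0.80746324
  P(H|E) = 0.76615000 / 0.80746324 = 0.9488

Final posterior: 0.9488


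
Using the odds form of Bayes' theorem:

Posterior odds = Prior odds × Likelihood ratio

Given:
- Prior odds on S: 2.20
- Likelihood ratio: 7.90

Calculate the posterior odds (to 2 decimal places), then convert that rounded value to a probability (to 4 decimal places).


Step 1: Calculate posterior odds
Posterior odds = Prior odds × LR
               = 2.20 × 7.90
               = 17.38

Step 2: Convert to probability
P(S|E) = Posterior odds / (1 + Posterior odds)
       = 17.38 / (1 + 17.38)
       = 17.38 / 18.38
       = 0.9456

The evidence increased P(S) from 0.6875 to 0.9456.


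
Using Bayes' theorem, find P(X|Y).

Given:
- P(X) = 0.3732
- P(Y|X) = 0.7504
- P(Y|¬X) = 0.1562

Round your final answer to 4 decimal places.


Bayes' theorem: P(X|Y) = P(Y|X) × P(X) / P(Y)

Step 1: Calculate P(Y) using law of total probability
P(Y) = P(Y|X)P(X) + P(Y|¬X)P(¬X)
     = 0.7504 × 0.3732 + 0.1562 × 0.6268
     = 0.28004928 + 0.09790616
     = 0.37795544

Step 2: Apply Bayes' theorem
P(X|Y) = P(Y|X) × P(X) / P(Y)
       = 0.28004928 / 0.37795544
       = 0.7410


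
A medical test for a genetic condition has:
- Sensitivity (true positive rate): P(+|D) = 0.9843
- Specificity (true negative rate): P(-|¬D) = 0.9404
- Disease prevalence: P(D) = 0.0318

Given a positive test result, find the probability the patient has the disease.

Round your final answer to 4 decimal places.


Let D = has disease, + = positive test

Given:
- P(D) = 0.0318 (prevalence)
- P(+|D) = 0.9843 (sensitivity)
- P(-|¬D) = 0.9404 (specificity)
- P(+|¬D) = 0.0596 (false positive rate = 1 - specificity)

Step 1: Find P(+)
P(+) = P(+|D)P(D) + P(+|¬D)P(¬D)
     = 0.9843 × 0.0318 + 0.0596 × 0.9682
     = 0.03130074 + 0.05770472
     = 0.08900546

Step 2: Apply Bayes' theorem for P(D|+)
P(D|+) = P(+|D)P(D) / P(+)
       = 0.03130074 / 0.08900546
       = 0.3517


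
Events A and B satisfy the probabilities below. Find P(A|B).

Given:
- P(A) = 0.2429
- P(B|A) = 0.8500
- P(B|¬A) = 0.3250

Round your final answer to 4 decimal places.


Bayes' theorem: P(A|B) = P(B|A) × P(A) / P(B)

Step 1: Calculate P(B) using law of total probability
P(B) = P(B|A)P(A) + P(B|¬A)P(¬A)
     = 0.8500 × 0.2429 + 0.3250 × 0.7571
     = 0.20646500 + 0.24605750
     = 0.45252250

Step 2: Apply Bayes' theorem
P(A|B) = P(B|A) × P(A) / P(B)
       = 0.20646500 / 0.45252250
       = 0.4563


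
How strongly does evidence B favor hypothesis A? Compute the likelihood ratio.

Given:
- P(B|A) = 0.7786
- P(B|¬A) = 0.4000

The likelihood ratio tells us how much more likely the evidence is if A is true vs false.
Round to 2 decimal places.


Likelihood Ratio (LR) = P(B|A) / P(B|¬A)

LR = 0.7786 / 0.4000
   = 1.95

The evidence is 1.95 times more likely if A is true than if A is false.
Since LR > 1, the evidence supports A over ¬A.


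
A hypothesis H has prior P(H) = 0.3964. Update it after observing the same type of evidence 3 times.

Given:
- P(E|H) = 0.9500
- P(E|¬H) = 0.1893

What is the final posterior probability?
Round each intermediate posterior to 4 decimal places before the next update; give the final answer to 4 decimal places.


Sequential Bayesian updating:

Initial prior: P(H) = 0.3964

Update 1:
  P(E) = 0.9500 × 0.3964 + 0.1893 × 0.6036 = 0.37658000 + 0.11426148 = 0.49084148
  P(H|E) = 0.37658000 / 0.49084148 = 0.7672

Update 2:
  P(E) = 0.9500 × 0.7672 + 0.1893 × 0.2328 = 0.72884000 + 0.04406904 = 0.77290904
  P(H|E) = 0.72884000 / 0.77290904 = 0.9430

Update 3:
  P(E) = 0.9500 × 0.9430 + 0.1893 × 0.0570 = 0.89585000 + 0.01079010 = 0.90664010
  P(H|E) = 0.89585000 / 0.90664010 = 0.9881

Final posterior: 0.9881


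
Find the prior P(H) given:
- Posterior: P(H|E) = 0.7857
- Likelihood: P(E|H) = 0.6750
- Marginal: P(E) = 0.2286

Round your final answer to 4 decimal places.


From Bayes' theorem: P(H|E) = P(E|H) × P(H) / P(E)

Rearranging for P(H):
P(H) = P(H|E) × P(E) / P(E|H)
     = 0.7857 × 0.2286 / 0.6750
     = 0.17961102 / 0.6750
     = 0.2661


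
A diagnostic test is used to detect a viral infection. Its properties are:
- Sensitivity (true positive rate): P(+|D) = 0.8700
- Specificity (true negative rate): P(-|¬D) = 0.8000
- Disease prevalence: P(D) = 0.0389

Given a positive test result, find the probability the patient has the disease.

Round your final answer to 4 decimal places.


Let D = has disease, + = positive test

Given:
- P(D) = 0.0389 (prevalence)
- P(+|D) = 0.8700 (sensitivity)
- P(-|¬D) = 0.8000 (specificity)
- P(+|¬D) = 0.2000 (false positive rate = 1 - specificity)

Step 1: Find P(+)
P(+) = P(+|D)P(D) + P(+|¬D)P(¬D)
     = 0.8700 × 0.0389 + 0.2000 × 0.9611
     = 0.03384300 + 0.19222000
     = 0.22606300

Step 2: Apply Bayes' theorem for P(D|+)
P(D|+) = P(+|D)P(D) / P(+)
       = 0.03384300 / 0.22606300
       = 0.1497


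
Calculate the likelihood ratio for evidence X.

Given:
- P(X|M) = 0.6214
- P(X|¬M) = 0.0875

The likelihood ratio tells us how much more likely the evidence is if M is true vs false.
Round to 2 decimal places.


Likelihood Ratio (LR) = P(X|M) / P(X|¬M)

LR = 0.6214 / 0.0875
   = 7.10

The evidence is 7.10 times more likely if M is true than if M is false.
Since LR > 1, the evidence supports M over ¬M.


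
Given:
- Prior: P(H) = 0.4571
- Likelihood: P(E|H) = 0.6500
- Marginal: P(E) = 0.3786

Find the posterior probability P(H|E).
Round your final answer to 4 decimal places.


Using Bayes' theorem:

P(H|E) = P(E|H) × P(H) / P(E)
       = 0.6500 × 0.4571 / 0.3786
       = 0.29711500 / 0.3786
       = 0.7848

The evidence strengthens our belief in H.
Prior: 0.4571 → Posterior: 0.7848


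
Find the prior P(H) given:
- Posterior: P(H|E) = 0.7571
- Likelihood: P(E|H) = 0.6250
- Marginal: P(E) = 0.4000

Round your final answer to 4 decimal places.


From Bayes' theorem: P(H|E) = P(E|H) × P(H) / P(E)

Rearranging for P(H):
P(H) = P(H|E) × P(E) / P(E|H)
     = 0.7571 × 0.4000 / 0.6250
     = 0.30284000 / 0.6250
     = 0.4845


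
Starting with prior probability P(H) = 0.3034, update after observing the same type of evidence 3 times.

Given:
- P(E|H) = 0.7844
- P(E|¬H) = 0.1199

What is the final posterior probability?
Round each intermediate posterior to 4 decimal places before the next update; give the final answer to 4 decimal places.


Sequential Bayesian updating:

Initial prior: P(H) = 0.3034

Update 1:
  P(E) = 0.7844 × 0.3034 + 0.1199 × 0.6966 = 0.23798696 + 0.08352234 = 0.32150930
  P(H|E) = 0.23798696 / 0.32150930 = 0.7402

Update 2:
  P(E) = 0.7844 × 0.7402 + 0.1199 × 0.2598 = 0.58061288 + 0.03115002 = 0.61176290
  P(H|E) = 0.58061288 / 0.61176290 = 0.9491

Update 3:
  P(E) = 0.7844 × 0.9491 + 0.1199 × 0.0509 = 0.74447404 + 0.00610291 = 0.75057695
  P(H|E) = 0.74447404 / 0.75057695 = 0.9919

Final posterior: 0.9919


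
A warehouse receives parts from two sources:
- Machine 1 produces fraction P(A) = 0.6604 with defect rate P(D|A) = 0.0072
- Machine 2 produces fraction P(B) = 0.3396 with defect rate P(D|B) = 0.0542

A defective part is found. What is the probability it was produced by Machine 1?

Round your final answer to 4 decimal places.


Let A = from Machine 1, D = defective

Given:
- P(A) = 0.6604, P(B) = 0.3396
- P(D|A) = 0.0072, P(D|B) = 0.0542

Step 1: Find P(D)
P(D) = P(D|A)P(A) + P(D|B)P(B)
     = 0.0072 × 0.6604 + 0.0542 × 0.3396
     = 0.00475488 + 0.01840632
     = 0.02316120

Step 2: Apply Bayes' theorem
P(A|D) = P(D|A)P(A) / P(D)
       = 0.00475488 / 0.02316120
       = 0.2053


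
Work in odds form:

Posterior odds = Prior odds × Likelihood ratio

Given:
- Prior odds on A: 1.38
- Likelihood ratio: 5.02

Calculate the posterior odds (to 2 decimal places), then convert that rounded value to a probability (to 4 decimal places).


Step 1: Calculate posterior odds
Posterior odds = Prior odds × LR
               = 1.38 × 5.02
               = 6.93

Step 2: Convert to probability
P(A|E) = Posterior odds / (1 + Posterior odds)
       = 6.93 / (1 + 6.93)
       = 6.93 / 7.93
       = 0.8739

The evidence increased P(A) from 0.5798 to 0.8739.


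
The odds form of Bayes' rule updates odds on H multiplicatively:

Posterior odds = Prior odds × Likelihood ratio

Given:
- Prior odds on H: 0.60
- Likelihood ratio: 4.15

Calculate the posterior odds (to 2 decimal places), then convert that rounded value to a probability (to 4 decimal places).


Step 1: Calculate posterior odds
Posterior odds = Prior odds × LR
               = 0.60 × 4.15
               = 2.49

Step 2: Convert to probability
P(H|E) = Posterior odds / (1 + Posterior odds)
       = 2.49 / (1 + 2.49)
       = 2.49 / 3.49
       = 0.7135

The evidence increased P(H) from 0.3750 to 0.7135.


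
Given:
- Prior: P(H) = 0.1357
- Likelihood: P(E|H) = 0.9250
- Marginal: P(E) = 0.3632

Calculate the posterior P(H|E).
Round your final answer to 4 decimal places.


Using Bayes' theorem:

P(H|E) = P(E|H) × P(H) / P(E)
       = 0.9250 × 0.1357 / 0.3632
       = 0.12552250 / 0.3632
       = 0.3456

The evidence strengthens our belief in H.
Prior: 0.1357 → Posterior: 0.3456


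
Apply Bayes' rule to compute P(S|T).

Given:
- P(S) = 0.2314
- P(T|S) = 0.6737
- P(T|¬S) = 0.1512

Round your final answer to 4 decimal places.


Bayes' theorem: P(S|T) = P(T|S) × P(S) / P(T)

Step 1: Calculate P(T) using law of total probability
P(T) = P(T|S)P(S) + P(T|¬S)P(¬S)
     = 0.6737 × 0.2314 + 0.1512 × 0.7686
     = 0.15589418 + 0.11621232
     = 0.27210650

Step 2: Apply Bayes' theorem
P(S|T) = P(T|S) × P(S) / P(T)
       = 0.15589418 / 0.27210650
       = 0.5729


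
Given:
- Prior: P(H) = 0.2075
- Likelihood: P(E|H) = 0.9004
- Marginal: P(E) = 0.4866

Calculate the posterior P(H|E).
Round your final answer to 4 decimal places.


Using Bayes' theorem:

P(H|E) = P(E|H) × P(H) / P(E)
       = 0.9004 × 0.2075 / 0.4866
       = 0.18683300 / 0.4866
       = 0.3840

The evidence strengthens our belief in H.
Prior: 0.2075 → Posterior: 0.3840


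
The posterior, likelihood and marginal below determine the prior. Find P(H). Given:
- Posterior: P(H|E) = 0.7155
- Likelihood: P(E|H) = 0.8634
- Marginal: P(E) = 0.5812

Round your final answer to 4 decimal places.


From Bayes' theorem: P(H|E) = P(E|H) × P(H) / P(E)

Rearranging for P(H):
P(H) = P(H|E) × P(E) / P(E|H)
     = 0.7155 × 0.5812 / 0.8634
     = 0.41584860 / 0.8634
     = 0.4816


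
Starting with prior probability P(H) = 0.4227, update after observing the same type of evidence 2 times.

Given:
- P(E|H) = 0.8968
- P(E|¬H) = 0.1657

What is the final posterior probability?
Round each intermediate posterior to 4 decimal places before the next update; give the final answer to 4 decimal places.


Sequential Bayesian updating:

Initial prior: P(H) = 0.4227

Update 1:
  P(E) = 0.8968 × 0.4227 + 0.1657 × 0.5773 = 0.37907736 + 0.09565861 = 0.47473597
  P(H|E) = 0.37907736 / 0.47473597 = 0.7985

Update 2:
  P(E) = 0.8968 × 0.7985 + 0.1657 × 0.2015 = 0.71609480 + 0.03338855 = 0.74948335
  P(H|E) = 0.71609480 / 0.74948335 = 0.9555

Final posterior: 0.9555


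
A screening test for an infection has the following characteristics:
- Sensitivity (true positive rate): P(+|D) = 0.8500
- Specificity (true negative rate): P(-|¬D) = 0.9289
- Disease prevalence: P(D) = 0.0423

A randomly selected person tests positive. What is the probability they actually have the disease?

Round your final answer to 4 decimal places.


Let D = has disease, + = positive test

Given:
- P(D) = 0.0423 (prevalence)
- P(+|D) = 0.8500 (sensitivity)
- P(-|¬D) = 0.9289 (specificity)
- P(+|¬D) = 0.0711 (false positive rate = 1 - specificity)

Step 1: Find P(+)
P(+) = P(+|D)P(D) + P(+|¬D)P(¬D)
     = 0.8500 × 0.0423 + 0.0711 × 0.9577
     = 0.03595500 + 0.06809247
     = 0.10404747

Step 2: Apply Bayes' theorem for P(D|+)
P(D|+) = P(+|D)P(D) / P(+)
       = 0.03595500 / 0.10404747
       = 0.3456


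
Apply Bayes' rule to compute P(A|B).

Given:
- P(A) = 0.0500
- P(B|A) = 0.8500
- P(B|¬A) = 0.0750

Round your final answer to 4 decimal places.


Bayes' theorem: P(A|B) = P(B|A) × P(A) / P(B)

Step 1: Calculate P(B) using law of total probability
P(B) = P(B|A)P(A) + P(B|¬A)P(¬A)
     = 0.8500 × 0.0500 + 0.0750 × 0.9500
     = 0.04250000 + 0.07125000
     = 0.11375000

Step 2: Apply Bayes' theorem
P(A|B) = P(B|A) × P(A) / P(B)
       = 0.04250000 / 0.11375000
       = 0.3736


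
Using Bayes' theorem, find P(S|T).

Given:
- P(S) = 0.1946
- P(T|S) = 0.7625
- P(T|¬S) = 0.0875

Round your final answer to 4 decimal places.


Bayes' theorem: P(S|T) = P(T|S) × P(S) / P(T)

Step 1: Calculate P(T) using law of total probability
P(T) = P(T|S)P(S) + P(T|¬S)P(¬S)
     = 0.7625 × 0.1946 + 0.0875 × 0.8054
     = 0.14838250 + 0.07047250
     = 0.21885500

Step 2: Apply Bayes' theorem
P(S|T) = P(T|S) × P(S) / P(T)
       = 0.14838250 / 0.21885500
       = 0.6780


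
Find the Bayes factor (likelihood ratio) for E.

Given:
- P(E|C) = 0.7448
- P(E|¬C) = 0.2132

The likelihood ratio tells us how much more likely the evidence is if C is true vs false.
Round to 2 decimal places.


Likelihood Ratio (LR) = P(E|C) / P(E|¬C)

LR = 0.7448 / 0.2132
   = 3.49

The evidence is 3.49 times more likely if C is true than if C is false.
LR > 1, so observing E raises the odds in favor of C.


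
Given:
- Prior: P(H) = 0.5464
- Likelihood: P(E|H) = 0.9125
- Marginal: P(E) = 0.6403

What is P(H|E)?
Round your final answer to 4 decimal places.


Using Bayes' theorem:

P(H|E) = P(E|H) × P(H) / P(E)
       = 0.9125 × 0.5464 / 0.6403
       = 0.49859000 / 0.6403
       = 0.7787

The evidence strengthens our belief in H.
Prior: 0.5464 → Posterior: 0.7787


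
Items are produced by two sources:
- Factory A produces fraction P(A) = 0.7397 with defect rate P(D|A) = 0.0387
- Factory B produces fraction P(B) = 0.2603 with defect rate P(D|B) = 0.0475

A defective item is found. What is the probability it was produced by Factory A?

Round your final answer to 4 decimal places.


Let A = from Factory A, D = defective

Given:
- P(A) = 0.7397, P(B) = 0.2603
- P(D|A) = 0.0387, P(D|B) = 0.0475

Step 1: Find P(D)
P(D) = P(D|A)P(A) + P(D|B)P(B)
     = 0.0387 × 0.7397 + 0.0475 × 0.2603
     = 0.02862639 + 0.01236425
     = 0.04099064

Step 2: Apply Bayes' theorem
P(A|D) = P(D|A)P(A) / P(D)
       = 0.02862639 / 0.04099064
       = 0.6984


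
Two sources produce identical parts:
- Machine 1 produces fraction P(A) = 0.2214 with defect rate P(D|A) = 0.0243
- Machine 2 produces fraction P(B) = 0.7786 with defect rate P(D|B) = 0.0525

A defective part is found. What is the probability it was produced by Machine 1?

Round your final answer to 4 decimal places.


Let A = from Machine 1, D = defective

Given:
- P(A) = 0.2214, P(B) = 0.7786
- P(D|A) = 0.0243, P(D|B) = 0.0525

Step 1: Find P(D)
P(D) = P(D|A)P(A) + P(D|B)P(B)
     = 0.0243 × 0.2214 + 0.0525 × 0.7786
     = 0.00538002 + 0.04087650
     = 0.04625652

Step 2: Apply Bayes' theorem
P(A|D) = P(D|A)P(A) / P(D)
       = 0.00538002 / 0.04625652
       = 0.1163


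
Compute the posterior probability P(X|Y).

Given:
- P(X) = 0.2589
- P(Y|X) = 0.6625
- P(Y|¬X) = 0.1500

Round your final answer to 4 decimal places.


Bayes' theorem: P(X|Y) = P(Y|X) × P(X) / P(Y)

Step 1: Calculate P(Y) using law of total probability
P(Y) = P(Y|X)P(X) + P(Y|¬X)P(¬X)
     = 0.6625 × 0.2589 + 0.1500 × 0.7411
     = 0.17152125 + 0.11116500
     = 0.28268625

Step 2: Apply Bayes' theorem
P(X|Y) = P(Y|X) × P(X) / P(Y)
       = 0.17152125 / 0.28268625
       = 0.6068


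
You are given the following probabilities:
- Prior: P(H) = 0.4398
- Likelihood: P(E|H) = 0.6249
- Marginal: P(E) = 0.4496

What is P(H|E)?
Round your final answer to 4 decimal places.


Using Bayes' theorem:

P(H|E) = P(E|H) × P(H) / P(E)
       = 0.6249 × 0.4398 / 0.4496
       = 0.27483102 / 0.4496
       = 0.6113

The evidence strengthens our belief in H.
Prior: 0.4398 → Posterior: 0.6113


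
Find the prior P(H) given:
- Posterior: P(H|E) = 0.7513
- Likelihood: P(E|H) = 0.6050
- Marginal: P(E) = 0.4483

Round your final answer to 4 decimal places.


From Bayes' theorem: P(H|E) = P(E|H) × P(H) / P(E)

Rearranging for P(H):
P(H) = P(H|E) × P(E) / P(E|H)
     = 0.7513 × 0.4483 / 0.6050
     = 0.33680779 / 0.6050
     = 0.5567


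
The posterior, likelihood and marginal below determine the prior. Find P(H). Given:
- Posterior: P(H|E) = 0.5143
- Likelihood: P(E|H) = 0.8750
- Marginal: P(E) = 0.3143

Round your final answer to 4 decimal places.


From Bayes' theorem: P(H|E) = P(E|H) × P(H) / P(E)

Rearranging for P(H):
P(H) = P(H|E) × P(E) / P(E|H)
     = 0.5143 × 0.3143 / 0.8750
     = 0.16164449 / 0.8750
     = 0.1847


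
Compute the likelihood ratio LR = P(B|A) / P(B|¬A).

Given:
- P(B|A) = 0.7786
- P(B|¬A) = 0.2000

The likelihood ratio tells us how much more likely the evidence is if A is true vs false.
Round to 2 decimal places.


Likelihood Ratio (LR) = P(B|A) / P(B|¬A)

LR = 0.7786 / 0.2000
   = 3.89

The evidence is 3.89 times more likely if A is true than if A is false.
LR > 1, so observing B raises the odds in favor of A.


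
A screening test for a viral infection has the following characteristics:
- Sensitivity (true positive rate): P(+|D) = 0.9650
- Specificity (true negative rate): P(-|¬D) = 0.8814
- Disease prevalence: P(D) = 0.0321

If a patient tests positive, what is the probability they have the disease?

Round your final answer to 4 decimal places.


Let D = has disease, + = positive test

Given:
- P(D) = 0.0321 (prevalence)
- P(+|D) = 0.9650 (sensitivity)
- P(-|¬D) = 0.8814 (specificity)
- P(+|¬D) = 0.1186 (false positive rate = 1 - specificity)

Step 1: Find P(+)
P(+) = P(+|D)P(D) + P(+|¬D)P(¬D)
     = 0.9650 × 0.0321 + 0.1186 × 0.9679
     = 0.03097650 + 0.11479294
     = 0.14576944

Step 2: Apply Bayes' theorem for P(D|+)
P(D|+) = P(+|D)P(D) / P(+)
       = 0.03097650 / 0.14576944
       = 0.2125


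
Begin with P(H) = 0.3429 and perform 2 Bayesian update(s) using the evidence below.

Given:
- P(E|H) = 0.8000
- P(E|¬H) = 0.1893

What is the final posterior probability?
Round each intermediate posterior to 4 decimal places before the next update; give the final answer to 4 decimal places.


Sequential Bayesian updating:

Initial prior: P(H) = 0.3429

Update 1:
  P(E) = 0.8000 × 0.3429 + 0.1893 × 0.6571 = 0.27432000 + 0.12438903 = 0.39870903
  P(H|E) = 0.27432000 / 0.39870903 = 0.6880

Update 2:
  P(E) = 0.8000 × 0.6880 + 0.1893 × 0.3120 = 0.55040000 + 0.05906160 = 0.60946160
  P(H|E) = 0.55040000 / 0.60946160 = 0.9031

Final posterior: 0.9031


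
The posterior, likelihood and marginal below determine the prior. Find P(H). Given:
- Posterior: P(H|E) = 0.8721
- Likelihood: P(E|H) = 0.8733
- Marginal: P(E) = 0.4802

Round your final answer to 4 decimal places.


From Bayes' theorem: P(H|E) = P(E|H) × P(H) / P(E)

Rearranging for P(H):
P(H) = P(H|E) × P(E) / P(E|H)
     = 0.8721 × 0.4802 / 0.8733
     = 0.41878242 / 0.8733
     = 0.4795


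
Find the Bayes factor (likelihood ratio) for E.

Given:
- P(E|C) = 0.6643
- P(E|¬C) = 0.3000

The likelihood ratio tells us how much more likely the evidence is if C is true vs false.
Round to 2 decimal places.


Likelihood Ratio (LR) = P(E|C) / P(E|¬C)

LR = 0.6643 / 0.3000
   = 2.21

The evidence is 2.21 times more likely if C is true than if C is false.
LR > 1, so observing E raises the odds in favor of C.


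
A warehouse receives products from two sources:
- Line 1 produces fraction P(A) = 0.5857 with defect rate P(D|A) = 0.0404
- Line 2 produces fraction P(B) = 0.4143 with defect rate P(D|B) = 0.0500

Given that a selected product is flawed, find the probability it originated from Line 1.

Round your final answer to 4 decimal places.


Let A = from Line 1, D = flawed

Given:
- P(A) = 0.5857, P(B) = 0.4143
- P(D|A) = 0.0404, P(D|B) = 0.0500

Step 1: Find P(D)
P(D) = P(D|A)P(A) + P(D|B)P(B)
     = 0.0404 × 0.5857 + 0.0500 × 0.4143
     = 0.02366228 + 0.02071500
     = 0.04437728

Step 2: Apply Bayes' theorem
P(A|D) = P(D|A)P(A) / P(D)
       = 0.02366228 / 0.04437728
       = 0.5332


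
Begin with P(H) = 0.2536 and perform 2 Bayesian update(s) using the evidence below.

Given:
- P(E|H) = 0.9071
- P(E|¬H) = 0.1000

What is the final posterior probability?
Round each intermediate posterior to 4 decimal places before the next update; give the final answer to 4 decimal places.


Sequential Bayesian updating:

Initial prior: P(H) = 0.2536

Update 1:
  P(E) = 0.9071 × 0.2536 + 0.1000 × 0.7464 = 0.23004056 + 0.07464000 = 0.30468056
  P(H|E) = 0.23004056 / 0.30468056 = 0.7550

Update 2:
  P(E) = 0.9071 × 0.7550 + 0.1000 × 0.2450 = 0.68486050 + 0.02450000 = 0.70936050
  P(H|E) = 0.68486050 / 0.70936050 = 0.9655

Final posterior: 0.9655


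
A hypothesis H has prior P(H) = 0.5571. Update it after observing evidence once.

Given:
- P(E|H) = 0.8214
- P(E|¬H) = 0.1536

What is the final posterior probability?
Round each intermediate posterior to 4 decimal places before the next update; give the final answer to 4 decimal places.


Sequential Bayesian updating:

Initial prior: P(H) = 0.5571

Update 1:
  P(E) = 0.8214 × 0.5571 + 0.1536 × 0.4429 = 0.45760194 + 0.06802944 = 0.52563138
  P(H|E) = 0.45760194 / 0.52563138 = 0.8706

Final posterior: 0.8706


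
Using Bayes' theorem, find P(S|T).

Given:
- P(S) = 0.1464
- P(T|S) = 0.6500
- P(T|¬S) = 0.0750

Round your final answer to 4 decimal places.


Bayes' theorem: P(S|T) = P(T|S) × P(S) / P(T)

Step 1: Calculate P(T) using law of total probability
P(T) = P(T|S)P(S) + P(T|¬S)P(¬S)
     = 0.6500 × 0.1464 + 0.0750 × 0.8536
     = 0.09516000 + 0.06402000
     = 0.15918000

Step 2: Apply Bayes' theorem
P(S|T) = P(T|S) × P(S) / P(T)
       = 0.09516000 / 0.15918000
       = 0.5978


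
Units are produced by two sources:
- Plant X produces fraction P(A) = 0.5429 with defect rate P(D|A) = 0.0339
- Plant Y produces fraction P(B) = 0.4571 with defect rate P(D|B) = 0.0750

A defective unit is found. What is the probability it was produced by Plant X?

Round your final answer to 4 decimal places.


Let A = from Plant X, D = defective

Given:
- P(A) = 0.5429, P(B) = 0.4571
- P(D|A) = 0.0339, P(D|B) = 0.0750

Step 1: Find P(D)
P(D) = P(D|A)P(A) + P(D|B)P(B)
     = 0.0339 × 0.5429 + 0.0750 × 0.4571
     = 0.01840431 + 0.03428250
     = 0.05268681

Step 2: Apply Bayes' theorem
P(A|D) = P(D|A)P(A) / P(D)
       = 0.01840431 / 0.05268681
       = 0.3493


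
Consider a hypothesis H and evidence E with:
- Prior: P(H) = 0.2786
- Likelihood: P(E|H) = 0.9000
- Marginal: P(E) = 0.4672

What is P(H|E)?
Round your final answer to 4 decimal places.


Using Bayes' theorem:

P(H|E) = P(E|H) × P(H) / P(E)
       = 0.9000 × 0.2786 / 0.4672
       = 0.25074000 / 0.4672
       = 0.5367

The evidence strengthens our belief in H.
Prior: 0.2786 → Posterior: 0.5367


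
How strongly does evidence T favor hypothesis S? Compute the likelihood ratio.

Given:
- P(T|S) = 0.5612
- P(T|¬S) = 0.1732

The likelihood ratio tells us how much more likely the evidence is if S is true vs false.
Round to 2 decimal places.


Likelihood Ratio (LR) = P(T|S) / P(T|¬S)

LR = 0.5612 / 0.1732
   = 3.24

The evidence is 3.24 times more likely if S is true than if S is false.
Because LR exceeds 1, T is evidence for S.


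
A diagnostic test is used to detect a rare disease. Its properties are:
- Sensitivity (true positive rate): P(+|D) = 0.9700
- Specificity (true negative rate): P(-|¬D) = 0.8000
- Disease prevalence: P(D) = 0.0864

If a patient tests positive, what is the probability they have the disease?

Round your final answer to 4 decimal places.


Let D = has disease, + = positive test

Given:
- P(D) = 0.0864 (prevalence)
- P(+|D) = 0.9700 (sensitivity)
- P(-|¬D) = 0.8000 (specificity)
- P(+|¬D) = 0.2000 (false positive rate = 1 - specificity)

Step 1: Find P(+)
P(+) = P(+|D)P(D) + P(+|¬D)P(¬D)
     = 0.9700 × 0.0864 + 0.2000 × 0.9136
     = 0.08380800 + 0.18272000
     = 0.26652800

Step 2: Apply Bayes' theorem for P(D|+)
P(D|+) = P(+|D)P(D) / P(+)
       = 0.08380800 / 0.26652800
       = 0.3144


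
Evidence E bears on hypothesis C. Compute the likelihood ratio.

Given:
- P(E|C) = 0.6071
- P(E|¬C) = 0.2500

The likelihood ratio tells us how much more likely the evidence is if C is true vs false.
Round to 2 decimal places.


Likelihood Ratio (LR) = P(E|C) / P(E|¬C)

LR = 0.6071 / 0.2500
   = 2.43

The evidence is 2.43 times more likely if C is true than if C is false.
LR > 1, so observing E raises the odds in favor of C.


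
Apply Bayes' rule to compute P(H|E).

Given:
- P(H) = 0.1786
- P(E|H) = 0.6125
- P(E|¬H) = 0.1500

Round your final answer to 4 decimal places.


Bayes' theorem: P(H|E) = P(E|H) × P(H) / P(E)

Step 1: Calculate P(E) using law of total probability
P(E) = P(E|H)P(H) + P(E|¬H)P(¬H)
     = 0.6125 × 0.1786 + 0.1500 × 0.8214
     = 0.10939250 + 0.12321000
     = 0.23260250

Step 2: Apply Bayes' theorem
P(H|E) = P(E|H) × P(H) / P(E)
       = 0.10939250 / 0.23260250
       = 0.4703


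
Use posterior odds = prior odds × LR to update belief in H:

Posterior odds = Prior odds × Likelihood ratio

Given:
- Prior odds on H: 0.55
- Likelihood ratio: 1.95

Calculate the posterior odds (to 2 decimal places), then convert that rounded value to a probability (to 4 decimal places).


Step 1: Calculate posterior odds
Posterior odds = Prior odds × LR
               = 0.55 × 1.95
               = 1.07

Step 2: Convert to probability
P(H|E) = Posterior odds / (1 + Posterior odds)
       = 1.07 / (1 + 1.07)
       = 1.07 / 2.07
       = 0.5169

The evidence increased P(H) from 0.3548 to 0.5169.


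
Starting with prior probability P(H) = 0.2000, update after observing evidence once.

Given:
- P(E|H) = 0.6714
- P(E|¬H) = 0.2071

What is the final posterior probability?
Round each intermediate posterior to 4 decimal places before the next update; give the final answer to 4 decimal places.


Sequential Bayesian updating:

Initial prior: P(H) = 0.2000

Update 1:
  P(E) = 0.6714 × 0.2000 + 0.2071 × 0.8000 = 0.13428000 + 0.16568000 = 0.29996000
  P(H|E) = 0.13428000 / 0.29996000 = 0.4477

Final posterior: 0.4477


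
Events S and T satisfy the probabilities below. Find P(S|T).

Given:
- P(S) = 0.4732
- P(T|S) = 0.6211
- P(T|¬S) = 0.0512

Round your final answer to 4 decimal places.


Bayes' theorem: P(S|T) = P(T|S) × P(S) / P(T)

Step 1: Calculate P(T) using law of total probability
P(T) = P(T|S)P(S) + P(T|¬S)P(¬S)
     = 0.6211 × 0.4732 + 0.0512 × 0.5268
     = 0.29390452 + 0.02697216
     = 0.32087668

Step 2: Apply Bayes' theorem
P(S|T) = P(T|S) × P(S) / P(T)
       = 0.29390452 / 0.32087668
       = 0.9159


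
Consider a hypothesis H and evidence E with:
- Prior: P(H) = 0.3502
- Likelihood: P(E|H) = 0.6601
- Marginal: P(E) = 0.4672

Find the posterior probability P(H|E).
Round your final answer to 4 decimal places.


Using Bayes' theorem:

P(H|E) = P(E|H) × P(H) / P(E)
       = 0.6601 × 0.3502 / 0.4672
       = 0.23116702 / 0.4672
       = 0.4948

The evidence strengthens our belief in H.
Prior: 0.3502 → Posterior: 0.4948


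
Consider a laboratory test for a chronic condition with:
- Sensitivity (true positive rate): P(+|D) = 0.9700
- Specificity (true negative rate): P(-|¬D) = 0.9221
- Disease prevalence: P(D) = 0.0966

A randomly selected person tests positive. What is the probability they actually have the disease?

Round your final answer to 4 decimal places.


Let D = has disease, + = positive test

Given:
- P(D) = 0.0966 (prevalence)
- P(+|D) = 0.9700 (sensitivity)
- P(-|¬D) = 0.9221 (specificity)
- P(+|¬D) = 0.0779 (false positive rate = 1 - specificity)

Step 1: Find P(+)
P(+) = P(+|D)P(D) + P(+|¬D)P(¬D)
     = 0.9700 × 0.0966 + 0.0779 × 0.9034
     = 0.09370200 + 0.07037486
     = 0.16407686

Step 2: Apply Bayes' theorem for P(D|+)
P(D|+) = P(+|D)P(D) / P(+)
       = 0.09370200 / 0.16407686
       = 0.5711


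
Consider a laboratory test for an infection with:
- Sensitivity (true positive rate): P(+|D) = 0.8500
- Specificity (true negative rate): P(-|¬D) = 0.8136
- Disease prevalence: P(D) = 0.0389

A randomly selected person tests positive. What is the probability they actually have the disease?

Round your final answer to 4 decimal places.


Let D = has disease, + = positive test

Given:
- P(D) = 0.0389 (prevalence)
- P(+|D) = 0.8500 (sensitivity)
- P(-|¬D) = 0.8136 (specificity)
- P(+|¬D) = 0.1864 (false positive rate = 1 - specificity)

Step 1: Find P(+)
P(+) = P(+|D)P(D) + P(+|¬D)P(¬D)
     = 0.8500 × 0.0389 + 0.1864 × 0.9611
     = 0.03306500 + 0.17914904
     = 0.21221404

Step 2: Apply Bayes' theorem for P(D|+)
P(D|+) = P(+|D)P(D) / P(+)
       = 0.03306500 / 0.21221404
       = 0.1558


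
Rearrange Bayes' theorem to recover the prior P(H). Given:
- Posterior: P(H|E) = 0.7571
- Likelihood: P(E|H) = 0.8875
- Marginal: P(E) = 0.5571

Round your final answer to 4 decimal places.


From Bayes' theorem: P(H|E) = P(E|H) × P(H) / P(E)

Rearranging for P(H):
P(H) = P(H|E) × P(E) / P(E|H)
     = 0.7571 × 0.5571 / 0.8875
     = 0.42178041 / 0.8875
     = 0.4752


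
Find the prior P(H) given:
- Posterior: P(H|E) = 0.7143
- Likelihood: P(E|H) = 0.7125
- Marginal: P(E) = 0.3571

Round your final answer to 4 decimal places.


From Bayes' theorem: P(H|E) = P(E|H) × P(H) / P(E)

Rearranging for P(H):
P(H) = P(H|E) × P(E) / P(E|H)
     = 0.7143 × 0.3571 / 0.7125
     = 0.25507653 / 0.7125
     = 0.3580


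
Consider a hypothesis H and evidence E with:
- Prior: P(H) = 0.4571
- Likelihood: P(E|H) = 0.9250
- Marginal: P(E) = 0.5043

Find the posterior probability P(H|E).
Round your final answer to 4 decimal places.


Using Bayes' theorem:

P(H|E) = P(E|H) × P(H) / P(E)
       = 0.9250 × 0.4571 / 0.5043
       = 0.42281750 / 0.5043
       = 0.8384

The evidence strengthens our belief in H.
Prior: 0.4571 → Posterior: 0.8384


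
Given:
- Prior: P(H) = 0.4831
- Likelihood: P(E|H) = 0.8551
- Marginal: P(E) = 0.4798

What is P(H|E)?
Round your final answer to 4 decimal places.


Using Bayes' theorem:

P(H|E) = P(E|H) × P(H) / P(E)
       = 0.8551 × 0.4831 / 0.4798
       = 0.41309881 / 0.4798
       = 0.8610

The evidence strengthens our belief in H.
Prior: 0.4831 → Posterior: 0.8610


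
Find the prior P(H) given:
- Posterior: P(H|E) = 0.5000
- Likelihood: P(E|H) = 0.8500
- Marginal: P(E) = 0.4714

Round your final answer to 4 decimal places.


From Bayes' theorem: P(H|E) = P(E|H) × P(H) / P(E)

Rearranging for P(H):
P(H) = P(H|E) × P(E) / P(E|H)
     = 0.5000 × 0.4714 / 0.8500
     = 0.23570000 / 0.8500
     = 0.2773


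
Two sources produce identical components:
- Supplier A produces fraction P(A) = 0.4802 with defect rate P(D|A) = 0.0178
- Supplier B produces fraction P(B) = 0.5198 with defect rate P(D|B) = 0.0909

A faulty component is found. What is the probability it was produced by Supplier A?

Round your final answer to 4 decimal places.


Let A = from Supplier A, D = faulty

Given:
- P(A) = 0.4802, P(B) = 0.5198
- P(D|A) = 0.0178, P(D|B) = 0.0909

Step 1: Find P(D)
P(D) = P(D|A)P(A) + P(D|B)P(B)
     = 0.0178 × 0.4802 + 0.0909 × 0.5198
     = 0.00854756 + 0.04724982
     = 0.05579738

Step 2: Apply Bayes' theorem
P(A|D) = P(D|A)P(A) / P(D)
       = 0.00854756 / 0.05579738
       = 0.1532


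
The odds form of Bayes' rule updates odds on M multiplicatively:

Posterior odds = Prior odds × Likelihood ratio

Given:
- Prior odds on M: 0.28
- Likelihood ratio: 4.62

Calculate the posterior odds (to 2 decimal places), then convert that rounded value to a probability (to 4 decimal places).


Step 1: Calculate posterior odds
Posterior odds = Prior odds × LR
               = 0.28 × 4.62
               = 1.29

Step 2: Convert to probability
P(M|E) = Posterior odds / (1 + Posterior odds)
       = 1.29 / (1 + 1.29)
       = 1.29 / 2.29
       = 0.5633

The evidence increased P(M) from 0.2188 to 0.5633.


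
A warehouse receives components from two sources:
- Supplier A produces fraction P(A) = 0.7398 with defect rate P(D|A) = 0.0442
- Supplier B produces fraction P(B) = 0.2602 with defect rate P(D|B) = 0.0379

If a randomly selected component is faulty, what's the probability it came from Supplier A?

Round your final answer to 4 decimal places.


Let A = from Supplier A, D = faulty

Given:
- P(A) = 0.7398, P(B) = 0.2602
- P(D|A) = 0.0442, P(D|B) = 0.0379

Step 1: Find P(D)
P(D) = P(D|A)P(A) + P(D|B)P(B)
     = 0.0442 × 0.7398 + 0.0379 × 0.2602
     = 0.03269916 + 0.00986158
     = 0.04256074

Step 2: Apply Bayes' theorem
P(A|D) = P(D|A)P(A) / P(D)
       = 0.03269916 / 0.04256074
       = 0.7683


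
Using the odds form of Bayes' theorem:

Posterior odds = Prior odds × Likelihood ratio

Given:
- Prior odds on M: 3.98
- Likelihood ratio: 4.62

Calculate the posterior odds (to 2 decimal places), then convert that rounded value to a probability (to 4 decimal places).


Step 1: Calculate posterior odds
Posterior odds = Prior odds × LR
               = 3.98 × 4.62
               = 18.39

Step 2: Convert to probability
P(M|E) = Posterior odds / (1 + Posterior odds)
       = 18.39 / (1 + 18.39)
       = 18.39 / 19.39
       = 0.9484

The evidence increased P(M) from 0.7992 to 0.9484.


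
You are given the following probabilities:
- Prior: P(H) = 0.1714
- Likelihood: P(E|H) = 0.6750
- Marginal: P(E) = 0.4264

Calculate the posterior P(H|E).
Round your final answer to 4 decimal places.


Using Bayes' theorem:

P(H|E) = P(E|H) × P(H) / P(E)
       = 0.6750 × 0.1714 / 0.4264
       = 0.11569500 / 0.4264
       = 0.2713

The evidence strengthens our belief in H.
Prior: 0.1714 → Posterior: 0.2713


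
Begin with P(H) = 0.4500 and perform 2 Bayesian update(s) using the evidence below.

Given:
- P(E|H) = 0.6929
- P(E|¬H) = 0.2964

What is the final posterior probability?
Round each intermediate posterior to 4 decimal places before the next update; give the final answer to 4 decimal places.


Sequential Bayesian updating:

Initial prior: P(H) = 0.4500

Update 1:
  P(E) = 0.6929 × 0.4500 + 0.2964 × 0.5500 = 0.31180500 + 0.16302000 = 0.47482500
  P(H|E) = 0.31180500 / 0.47482500 = 0.6567

Update 2:
  P(E) = 0.6929 × 0.6567 + 0.2964 × 0.3433 = 0.45502743 + 0.10175412 = 0.55678155
  P(H|E) = 0.45502743 / 0.55678155 = 0.8172

Final posterior: 0.8172


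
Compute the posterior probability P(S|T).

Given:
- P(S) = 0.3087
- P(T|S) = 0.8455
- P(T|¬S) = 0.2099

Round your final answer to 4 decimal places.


Bayes' theorem: P(S|T) = P(T|S) × P(S) / P(T)

Step 1: Calculate P(T) using law of total probability
P(T) = P(T|S)P(S) + P(T|¬S)P(¬S)
     = 0.8455 × 0.3087 + 0.2099 × 0.6913
     = 0.26100585 + 0.14510387
     = 0.40610972

Step 2: Apply Bayes' theorem
P(S|T) = P(T|S) × P(S) / P(T)
       = 0.26100585 / 0.40610972
       = 0.6427


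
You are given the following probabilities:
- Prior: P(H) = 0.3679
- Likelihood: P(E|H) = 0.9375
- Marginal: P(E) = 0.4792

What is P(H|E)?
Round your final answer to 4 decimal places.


Using Bayes' theorem:

P(H|E) = P(E|H) × P(H) / P(E)
       = 0.9375 × 0.3679 / 0.4792
       = 0.34490625 / 0.4792
       = 0.7198

The evidence strengthens our belief in H.
Prior: 0.3679 → Posterior: 0.7198


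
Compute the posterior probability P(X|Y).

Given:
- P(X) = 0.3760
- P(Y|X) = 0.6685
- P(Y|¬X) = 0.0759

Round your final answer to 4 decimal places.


Bayes' theorem: P(X|Y) = P(Y|X) × P(X) / P(Y)

Step 1: Calculate P(Y) using law of total probability
P(Y) = P(Y|X)P(X) + P(Y|¬X)P(¬X)
     = 0.6685 × 0.3760 + 0.0759 × 0.6240
     = 0.25135600 + 0.04736160
     = 0.29871760

Step 2: Apply Bayes' theorem
P(X|Y) = P(Y|X) × P(X) / P(Y)
       = 0.25135600 / 0.29871760
       = 0.8415


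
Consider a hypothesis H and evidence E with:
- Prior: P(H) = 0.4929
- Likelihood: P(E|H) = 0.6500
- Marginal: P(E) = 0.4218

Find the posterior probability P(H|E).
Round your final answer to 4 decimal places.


Using Bayes' theorem:

P(H|E) = P(E|H) × P(H) / P(E)
       = 0.6500 × 0.4929 / 0.4218
       = 0.32038500 / 0.4218
       = 0.7596

The evidence strengthens our belief in H.
Prior: 0.4929 → Posterior: 0.7596


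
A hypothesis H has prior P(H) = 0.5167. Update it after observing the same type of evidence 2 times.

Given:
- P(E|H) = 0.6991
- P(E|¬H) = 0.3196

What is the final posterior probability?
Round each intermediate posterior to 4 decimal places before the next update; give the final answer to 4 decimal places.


Sequential Bayesian updating:

Initial prior: P(H) = 0.5167

Update 1:
  P(E) = 0.6991 × 0.5167 + 0.3196 × 0.4833 = 0.36122497 + 0.15446268 = 0.51568765
  P(H|E) = 0.36122497 / 0.51568765 = 0.7005

Update 2:
  P(E) = 0.6991 × 0.7005 + 0.3196 × 0.2995 = 0.48971955 + 0.09572020 = 0.58543975
  P(H|E) = 0.48971955 / 0.58543975 = 0.8365

Final posterior: 0.8365


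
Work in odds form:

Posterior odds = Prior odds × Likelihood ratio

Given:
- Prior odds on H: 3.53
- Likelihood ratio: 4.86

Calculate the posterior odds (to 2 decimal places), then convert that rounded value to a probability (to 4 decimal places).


Step 1: Calculate posterior odds
Posterior odds = Prior odds × LR
               = 3.53 × 4.86
               = 17.16

Step 2: Convert to probability
P(H|E) = Posterior odds / (1 + Posterior odds)
       = 17.16 / (1 + 17.16)
       = 17.16 / 18.16
       = 0.9449

The evidence increased P(H) from 0.7792 to 0.9449.


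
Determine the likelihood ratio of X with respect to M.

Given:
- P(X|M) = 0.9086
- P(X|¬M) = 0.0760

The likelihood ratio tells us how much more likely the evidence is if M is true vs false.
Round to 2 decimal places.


Likelihood Ratio (LR) = P(X|M) / P(X|¬M)

LR = 0.9086 / 0.0760
   = 11.96

The evidence is 11.96 times more likely if M is true than if M is false.
LR > 1, so observing X raises the odds in favor of M.


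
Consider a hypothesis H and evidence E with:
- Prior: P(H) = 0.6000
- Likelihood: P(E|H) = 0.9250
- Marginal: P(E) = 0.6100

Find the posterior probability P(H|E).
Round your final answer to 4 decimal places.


Using Bayes' theorem:

P(H|E) = P(E|H) × P(H) / P(E)
       = 0.9250 × 0.6000 / 0.6100
       = 0.55500000 / 0.6100
       = 0.9098

The evidence strengthens our belief in H.
Prior: 0.6000 → Posterior: 0.9098


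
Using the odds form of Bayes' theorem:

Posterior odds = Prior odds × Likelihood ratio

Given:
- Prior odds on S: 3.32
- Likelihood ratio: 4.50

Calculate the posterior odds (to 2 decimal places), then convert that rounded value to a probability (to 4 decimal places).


Step 1: Calculate posterior odds
Posterior odds = Prior odds × LR
               = 3.32 × 4.50
               = 14.94

Step 2: Convert to probability
P(S|E) = Posterior odds / (1 + Posterior odds)
       = 14.94 / (1 + 14.94)
       = 14.94 / 15.94
       = 0.9373

The evidence increased P(S) from 0.7685 to 0.9373.


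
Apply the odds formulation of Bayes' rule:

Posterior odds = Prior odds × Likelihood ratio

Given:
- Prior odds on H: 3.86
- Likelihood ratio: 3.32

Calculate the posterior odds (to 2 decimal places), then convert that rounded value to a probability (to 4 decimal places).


Step 1: Calculate posterior odds
Posterior odds = Prior odds × LR
               = 3.86 × 3.32
               = 12.82

Step 2: Convert to probability
P(H|E) = Posterior odds / (1 + Posterior odds)
       = 12.82 / (1 + 12.82)
       = 12.82 / 13.82
       = 0.9276

The evidence increased P(H) from 0.7942 to 0.9276.
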